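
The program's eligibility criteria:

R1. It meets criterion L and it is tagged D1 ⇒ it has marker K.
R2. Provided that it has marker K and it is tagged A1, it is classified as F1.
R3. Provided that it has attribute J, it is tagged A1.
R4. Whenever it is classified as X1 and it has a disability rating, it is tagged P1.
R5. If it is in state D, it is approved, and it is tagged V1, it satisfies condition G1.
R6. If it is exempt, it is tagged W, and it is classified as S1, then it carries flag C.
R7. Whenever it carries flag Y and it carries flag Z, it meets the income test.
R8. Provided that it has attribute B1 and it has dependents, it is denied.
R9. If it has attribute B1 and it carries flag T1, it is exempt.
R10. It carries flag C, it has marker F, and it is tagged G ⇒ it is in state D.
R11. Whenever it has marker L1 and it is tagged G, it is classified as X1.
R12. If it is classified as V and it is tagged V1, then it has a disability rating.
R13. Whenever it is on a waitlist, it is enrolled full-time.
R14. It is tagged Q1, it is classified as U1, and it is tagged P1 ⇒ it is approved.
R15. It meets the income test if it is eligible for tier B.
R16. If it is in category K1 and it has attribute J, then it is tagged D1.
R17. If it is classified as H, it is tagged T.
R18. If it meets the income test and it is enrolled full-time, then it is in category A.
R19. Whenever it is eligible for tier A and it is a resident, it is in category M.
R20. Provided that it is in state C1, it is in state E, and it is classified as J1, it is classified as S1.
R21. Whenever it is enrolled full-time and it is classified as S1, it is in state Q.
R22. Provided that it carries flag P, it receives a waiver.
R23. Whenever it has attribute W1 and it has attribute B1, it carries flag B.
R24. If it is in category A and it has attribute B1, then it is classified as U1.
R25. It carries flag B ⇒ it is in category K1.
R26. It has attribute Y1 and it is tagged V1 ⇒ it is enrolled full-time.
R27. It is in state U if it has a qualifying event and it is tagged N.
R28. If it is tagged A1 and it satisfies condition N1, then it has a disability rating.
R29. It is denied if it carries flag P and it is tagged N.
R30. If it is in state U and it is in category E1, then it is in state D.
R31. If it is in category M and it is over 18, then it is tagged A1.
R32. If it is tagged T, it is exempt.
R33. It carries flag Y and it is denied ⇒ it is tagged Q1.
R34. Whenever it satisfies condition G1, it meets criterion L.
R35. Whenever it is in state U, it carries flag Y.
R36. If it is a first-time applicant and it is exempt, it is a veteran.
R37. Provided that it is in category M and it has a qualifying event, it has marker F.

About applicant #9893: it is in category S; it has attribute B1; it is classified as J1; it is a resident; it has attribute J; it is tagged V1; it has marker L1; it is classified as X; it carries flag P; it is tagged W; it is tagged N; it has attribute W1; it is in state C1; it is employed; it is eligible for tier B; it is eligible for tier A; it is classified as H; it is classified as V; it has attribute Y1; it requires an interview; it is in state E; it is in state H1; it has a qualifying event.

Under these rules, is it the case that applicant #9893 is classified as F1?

Forward chaining from the given facts derives: is tagged A1, has a disability rating, meets the income test, is tagged T, is in category M, is classified as S1, receives a waiver, carries flag B, is in category K1, is enrolled full-time, is in state U, is denied, is exempt, carries flag Y, has marker F, carries flag C, is tagged D1, is in category A, is in state Q, is classified as U1, is tagged Q1.
The only rule concluding "it is classified as F1" is R2, which needs "it has marker K"; that is never established.

No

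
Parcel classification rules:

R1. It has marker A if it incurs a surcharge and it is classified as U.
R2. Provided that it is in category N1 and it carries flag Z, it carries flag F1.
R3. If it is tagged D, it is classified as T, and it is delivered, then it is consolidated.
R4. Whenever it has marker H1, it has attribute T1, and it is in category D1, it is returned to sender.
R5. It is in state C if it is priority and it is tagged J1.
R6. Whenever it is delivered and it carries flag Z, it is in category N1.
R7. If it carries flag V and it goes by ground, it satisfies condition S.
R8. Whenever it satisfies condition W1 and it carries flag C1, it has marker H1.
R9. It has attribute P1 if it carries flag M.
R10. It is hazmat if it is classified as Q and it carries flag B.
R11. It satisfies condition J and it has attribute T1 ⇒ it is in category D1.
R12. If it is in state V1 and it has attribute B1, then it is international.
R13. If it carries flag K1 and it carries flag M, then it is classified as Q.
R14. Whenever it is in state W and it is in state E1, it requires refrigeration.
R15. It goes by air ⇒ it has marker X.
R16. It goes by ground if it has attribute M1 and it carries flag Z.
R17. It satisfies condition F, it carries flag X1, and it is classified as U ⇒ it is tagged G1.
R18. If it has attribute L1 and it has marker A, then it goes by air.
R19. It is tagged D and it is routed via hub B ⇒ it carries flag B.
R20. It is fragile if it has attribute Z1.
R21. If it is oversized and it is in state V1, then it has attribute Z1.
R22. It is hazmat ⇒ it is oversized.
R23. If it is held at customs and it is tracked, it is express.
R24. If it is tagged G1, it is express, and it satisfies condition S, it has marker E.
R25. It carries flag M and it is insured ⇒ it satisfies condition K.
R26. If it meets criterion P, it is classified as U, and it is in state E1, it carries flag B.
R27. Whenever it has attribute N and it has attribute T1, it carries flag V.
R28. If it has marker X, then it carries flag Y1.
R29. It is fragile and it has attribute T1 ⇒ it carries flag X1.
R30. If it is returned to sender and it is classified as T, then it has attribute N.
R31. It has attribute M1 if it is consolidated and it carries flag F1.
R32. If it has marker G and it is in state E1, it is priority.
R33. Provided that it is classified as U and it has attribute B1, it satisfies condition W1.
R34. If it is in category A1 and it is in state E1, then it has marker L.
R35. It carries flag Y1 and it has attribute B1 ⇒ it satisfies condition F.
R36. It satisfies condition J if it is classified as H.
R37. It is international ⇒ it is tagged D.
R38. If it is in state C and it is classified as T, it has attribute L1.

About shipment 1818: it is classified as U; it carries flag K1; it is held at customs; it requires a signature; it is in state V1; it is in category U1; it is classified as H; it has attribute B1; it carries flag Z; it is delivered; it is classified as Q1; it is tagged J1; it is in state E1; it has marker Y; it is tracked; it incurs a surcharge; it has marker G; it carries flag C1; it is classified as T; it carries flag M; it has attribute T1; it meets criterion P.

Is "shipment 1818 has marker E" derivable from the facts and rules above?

By R1 (it incurs a surcharge, it is classified as U): it has marker A.
By R6 (it is delivered, it carries flag Z): it is in category N1.
By R12 (it is in state V1, it has attribute B1): it is international.
By R13 (it carries flag K1, it carries flag M): it is classified as Q.
By R23 (it is held at customs, it is tracked): it is express.
By R26 (it meets criterion P, it is classified as U, it is in state E1): it carries flag B.
By R32 (it has marker G, it is in state E1): it is priority.
By R33 (it is classified as U, it has attribute B1): it satisfies condition W1.
By R36 (it is classified as H): it satisfies condition J.
By R37 (it is international): it is tagged D.
By R2 (it is in category N1, it carries flag Z): it carries flag F1.
By R3 (it is tagged D, it is classified as T, it is delivered): it is consolidated.
By R5 (it is priority, it is tagged J1): it is in state C.
By R8 (it satisfies condition W1, it carries flag C1): it has marker H1.
By R10 (it is classified as Q, it carries flag B): it is hazmat.
By R11 (it satisfies condition J, it has attribute T1): it is in category D1.
By R22 (it is hazmat): it is oversized.
By R31 (it is consolidated, it carries flag F1): it has attribute M1.
By R38 (it is in state C, it is classified as T): it has attribute L1.
By R4 (it has marker H1, it has attribute T1, it is in category D1): it is returned to sender.
By R16 (it has attribute M1, it carries flag Z): it goes by ground.
By R18 (it has attribute L1, it has marker A): it goes by air.
By R21 (it is oversized, it is in state V1): it has attribute Z1.
By R30 (it is returned to sender, it is classified as T): it has attribute N.
By R15 (it goes by air): it has marker X.
By R20 (it has attribute Z1): it is fragile.
By R27 (it has attribute N, it has attribute T1): it carries flag V.
By R28 (it has marker X): it carries flag Y1.
By R29 (it is fragile, it has attribute T1): it carries flag X1.
By R35 (it carries flag Y1, it has attribute B1): it satisfies condition F.
By R7 (it carries flag V, it goes by ground): it satisfies condition S.
By R17 (it satisfies condition F, it carries flag X1, it is classified as U): it is tagged G1.
By R24 (it is tagged G1, it is express, it satisfies condition S): it has marker E.

Yes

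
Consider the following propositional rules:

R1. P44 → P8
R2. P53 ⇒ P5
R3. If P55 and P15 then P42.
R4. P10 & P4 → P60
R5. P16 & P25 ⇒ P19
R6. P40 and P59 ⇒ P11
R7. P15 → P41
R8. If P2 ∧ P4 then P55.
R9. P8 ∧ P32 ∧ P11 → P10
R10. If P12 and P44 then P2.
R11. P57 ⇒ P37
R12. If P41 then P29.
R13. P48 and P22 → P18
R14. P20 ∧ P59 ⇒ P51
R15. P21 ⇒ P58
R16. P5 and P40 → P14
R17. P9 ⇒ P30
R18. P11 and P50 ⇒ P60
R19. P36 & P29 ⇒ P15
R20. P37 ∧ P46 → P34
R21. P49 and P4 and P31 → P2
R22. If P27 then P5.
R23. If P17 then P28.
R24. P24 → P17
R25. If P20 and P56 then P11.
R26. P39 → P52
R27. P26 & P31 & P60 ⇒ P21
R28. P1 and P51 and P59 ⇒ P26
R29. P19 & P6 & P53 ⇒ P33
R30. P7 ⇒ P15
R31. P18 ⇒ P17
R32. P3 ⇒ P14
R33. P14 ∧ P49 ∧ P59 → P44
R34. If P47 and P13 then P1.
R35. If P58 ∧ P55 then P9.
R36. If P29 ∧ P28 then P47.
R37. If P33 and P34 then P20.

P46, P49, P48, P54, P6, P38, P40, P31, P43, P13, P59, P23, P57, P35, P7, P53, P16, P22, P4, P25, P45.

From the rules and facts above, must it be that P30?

No

Forward chaining from the given facts derives: P5, P19, P11, P37, P18, P14, P34, P2, P33, P15, P17, P44, P20, P8, P41, P55, P29, P51, P28, P47, P42, P1, P26.
The only rule concluding P30 is R17, which needs P9; that is never established.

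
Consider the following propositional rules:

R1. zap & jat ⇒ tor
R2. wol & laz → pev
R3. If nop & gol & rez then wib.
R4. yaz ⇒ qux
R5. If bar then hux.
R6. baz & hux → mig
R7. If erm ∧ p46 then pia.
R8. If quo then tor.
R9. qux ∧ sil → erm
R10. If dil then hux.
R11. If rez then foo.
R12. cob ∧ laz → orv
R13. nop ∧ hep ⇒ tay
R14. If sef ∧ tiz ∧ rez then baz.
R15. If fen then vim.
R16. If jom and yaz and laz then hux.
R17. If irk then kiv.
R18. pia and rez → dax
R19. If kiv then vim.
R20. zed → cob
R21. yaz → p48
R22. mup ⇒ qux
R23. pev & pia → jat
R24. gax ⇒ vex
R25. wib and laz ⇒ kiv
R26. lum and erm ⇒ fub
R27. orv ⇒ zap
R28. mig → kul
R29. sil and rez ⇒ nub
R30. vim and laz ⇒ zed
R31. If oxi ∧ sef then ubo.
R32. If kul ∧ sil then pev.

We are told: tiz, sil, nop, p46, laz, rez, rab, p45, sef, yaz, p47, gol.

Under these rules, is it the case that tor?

No

Forward chaining from the given facts derives: wib, qux, erm, foo, baz, p48, kiv, nub, pia, dax, vim, zed, cob, orv, zap.
Rules concluding tor: R1 needs jat; R8 needs quo — none of these are established.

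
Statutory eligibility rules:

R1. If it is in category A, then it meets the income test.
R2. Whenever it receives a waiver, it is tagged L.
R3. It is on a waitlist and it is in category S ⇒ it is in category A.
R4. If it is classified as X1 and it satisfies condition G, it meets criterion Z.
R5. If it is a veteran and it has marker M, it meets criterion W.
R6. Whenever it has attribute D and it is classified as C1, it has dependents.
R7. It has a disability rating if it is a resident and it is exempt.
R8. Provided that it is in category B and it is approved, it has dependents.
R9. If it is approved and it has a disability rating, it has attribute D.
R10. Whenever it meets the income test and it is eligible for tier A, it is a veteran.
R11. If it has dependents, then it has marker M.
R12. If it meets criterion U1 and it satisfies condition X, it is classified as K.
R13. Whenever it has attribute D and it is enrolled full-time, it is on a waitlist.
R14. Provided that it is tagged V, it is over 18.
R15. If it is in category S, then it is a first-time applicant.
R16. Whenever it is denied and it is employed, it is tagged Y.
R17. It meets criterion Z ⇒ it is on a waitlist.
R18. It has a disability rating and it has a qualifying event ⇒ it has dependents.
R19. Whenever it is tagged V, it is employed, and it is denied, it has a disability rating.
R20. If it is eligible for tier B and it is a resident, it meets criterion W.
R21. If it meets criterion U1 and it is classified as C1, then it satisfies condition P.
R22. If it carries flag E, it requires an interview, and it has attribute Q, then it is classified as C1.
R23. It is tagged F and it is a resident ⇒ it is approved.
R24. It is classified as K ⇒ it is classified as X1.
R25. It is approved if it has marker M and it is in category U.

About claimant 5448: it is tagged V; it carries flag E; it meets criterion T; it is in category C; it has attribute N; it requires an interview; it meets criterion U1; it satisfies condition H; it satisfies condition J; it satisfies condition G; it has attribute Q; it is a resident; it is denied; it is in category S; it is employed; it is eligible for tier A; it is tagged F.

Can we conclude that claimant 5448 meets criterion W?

Forward chaining from the given facts derives: is over 18, is a first-time applicant, is tagged Y, has a disability rating, is classified as C1, is approved, has attribute D, satisfies condition P, has dependents, has marker M.
Rules concluding "it meets criterion W": R5 needs "it is a veteran"; R20 needs "it is eligible for tier B" — none of these are established.

No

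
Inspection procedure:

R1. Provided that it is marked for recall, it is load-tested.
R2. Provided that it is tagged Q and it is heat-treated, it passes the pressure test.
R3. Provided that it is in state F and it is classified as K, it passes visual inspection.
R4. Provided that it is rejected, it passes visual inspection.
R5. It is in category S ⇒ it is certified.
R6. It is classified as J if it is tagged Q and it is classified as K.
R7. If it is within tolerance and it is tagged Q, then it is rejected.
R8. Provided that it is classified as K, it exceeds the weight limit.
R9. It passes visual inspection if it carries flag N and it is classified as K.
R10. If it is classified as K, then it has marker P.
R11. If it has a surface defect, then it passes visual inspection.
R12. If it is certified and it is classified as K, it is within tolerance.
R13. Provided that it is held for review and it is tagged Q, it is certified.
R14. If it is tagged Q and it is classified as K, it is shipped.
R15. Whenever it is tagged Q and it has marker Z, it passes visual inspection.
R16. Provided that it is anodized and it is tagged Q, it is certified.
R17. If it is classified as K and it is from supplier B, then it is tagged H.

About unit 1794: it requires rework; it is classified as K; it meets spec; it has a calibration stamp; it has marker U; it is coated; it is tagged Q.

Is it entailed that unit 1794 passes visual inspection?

Forward chaining from the given facts derives: is classified as J, exceeds the weight limit, has marker P, is shipped.
Rules concluding "it passes visual inspection": R3 needs "it is in state F"; R4 needs "it is rejected"; R9 needs "it carries flag N"; R11 needs "it has a surface defect"; R15 needs "it has marker Z" — none of these are established.

No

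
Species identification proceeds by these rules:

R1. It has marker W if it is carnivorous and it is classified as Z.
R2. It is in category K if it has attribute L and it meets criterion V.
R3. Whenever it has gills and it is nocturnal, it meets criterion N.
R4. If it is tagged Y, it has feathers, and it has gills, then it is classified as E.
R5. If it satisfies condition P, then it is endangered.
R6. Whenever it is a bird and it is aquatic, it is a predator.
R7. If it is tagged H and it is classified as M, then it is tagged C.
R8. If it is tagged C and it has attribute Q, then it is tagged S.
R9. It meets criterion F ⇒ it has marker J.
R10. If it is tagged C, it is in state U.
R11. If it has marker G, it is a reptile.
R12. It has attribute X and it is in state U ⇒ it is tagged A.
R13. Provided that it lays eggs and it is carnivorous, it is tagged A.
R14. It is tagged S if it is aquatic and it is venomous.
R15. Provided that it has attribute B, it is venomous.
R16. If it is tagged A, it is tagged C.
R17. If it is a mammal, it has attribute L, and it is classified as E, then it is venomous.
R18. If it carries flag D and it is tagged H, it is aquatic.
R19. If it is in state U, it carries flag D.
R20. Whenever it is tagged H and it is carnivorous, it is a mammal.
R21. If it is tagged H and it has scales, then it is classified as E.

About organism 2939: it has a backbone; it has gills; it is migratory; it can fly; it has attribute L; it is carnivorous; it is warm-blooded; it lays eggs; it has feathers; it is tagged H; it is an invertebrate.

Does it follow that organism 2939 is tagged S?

Forward chaining from the given facts derives: is tagged A, is tagged C, is a mammal, is in state U, carries flag D, is aquatic.
Rules concluding "it is tagged S": R8 needs "it has attribute Q"; R14 needs "it is venomous" — none of these are established.

No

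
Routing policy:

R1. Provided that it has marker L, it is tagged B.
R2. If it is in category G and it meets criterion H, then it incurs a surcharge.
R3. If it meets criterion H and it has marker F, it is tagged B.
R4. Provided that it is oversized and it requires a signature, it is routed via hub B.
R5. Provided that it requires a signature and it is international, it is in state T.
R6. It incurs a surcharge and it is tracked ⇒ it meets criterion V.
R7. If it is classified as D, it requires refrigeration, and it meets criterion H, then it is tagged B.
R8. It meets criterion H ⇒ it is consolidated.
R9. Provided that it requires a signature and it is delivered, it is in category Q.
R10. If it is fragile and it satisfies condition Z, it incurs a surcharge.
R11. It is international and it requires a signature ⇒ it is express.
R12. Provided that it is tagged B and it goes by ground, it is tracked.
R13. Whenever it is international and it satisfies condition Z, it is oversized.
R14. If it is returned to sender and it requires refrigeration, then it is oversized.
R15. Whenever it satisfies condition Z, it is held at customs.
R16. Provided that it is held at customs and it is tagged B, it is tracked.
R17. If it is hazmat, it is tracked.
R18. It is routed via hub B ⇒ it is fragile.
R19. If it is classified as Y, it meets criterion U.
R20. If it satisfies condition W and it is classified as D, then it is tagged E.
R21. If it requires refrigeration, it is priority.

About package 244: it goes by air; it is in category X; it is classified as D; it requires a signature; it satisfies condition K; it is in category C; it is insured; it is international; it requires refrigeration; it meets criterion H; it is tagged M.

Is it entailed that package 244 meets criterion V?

No

Forward chaining from the given facts derives: is in state T, is tagged B, is consolidated, is express, is priority.
The only rule concluding "it meets criterion V" is R6, which needs "it incurs a surcharge"; that is never established.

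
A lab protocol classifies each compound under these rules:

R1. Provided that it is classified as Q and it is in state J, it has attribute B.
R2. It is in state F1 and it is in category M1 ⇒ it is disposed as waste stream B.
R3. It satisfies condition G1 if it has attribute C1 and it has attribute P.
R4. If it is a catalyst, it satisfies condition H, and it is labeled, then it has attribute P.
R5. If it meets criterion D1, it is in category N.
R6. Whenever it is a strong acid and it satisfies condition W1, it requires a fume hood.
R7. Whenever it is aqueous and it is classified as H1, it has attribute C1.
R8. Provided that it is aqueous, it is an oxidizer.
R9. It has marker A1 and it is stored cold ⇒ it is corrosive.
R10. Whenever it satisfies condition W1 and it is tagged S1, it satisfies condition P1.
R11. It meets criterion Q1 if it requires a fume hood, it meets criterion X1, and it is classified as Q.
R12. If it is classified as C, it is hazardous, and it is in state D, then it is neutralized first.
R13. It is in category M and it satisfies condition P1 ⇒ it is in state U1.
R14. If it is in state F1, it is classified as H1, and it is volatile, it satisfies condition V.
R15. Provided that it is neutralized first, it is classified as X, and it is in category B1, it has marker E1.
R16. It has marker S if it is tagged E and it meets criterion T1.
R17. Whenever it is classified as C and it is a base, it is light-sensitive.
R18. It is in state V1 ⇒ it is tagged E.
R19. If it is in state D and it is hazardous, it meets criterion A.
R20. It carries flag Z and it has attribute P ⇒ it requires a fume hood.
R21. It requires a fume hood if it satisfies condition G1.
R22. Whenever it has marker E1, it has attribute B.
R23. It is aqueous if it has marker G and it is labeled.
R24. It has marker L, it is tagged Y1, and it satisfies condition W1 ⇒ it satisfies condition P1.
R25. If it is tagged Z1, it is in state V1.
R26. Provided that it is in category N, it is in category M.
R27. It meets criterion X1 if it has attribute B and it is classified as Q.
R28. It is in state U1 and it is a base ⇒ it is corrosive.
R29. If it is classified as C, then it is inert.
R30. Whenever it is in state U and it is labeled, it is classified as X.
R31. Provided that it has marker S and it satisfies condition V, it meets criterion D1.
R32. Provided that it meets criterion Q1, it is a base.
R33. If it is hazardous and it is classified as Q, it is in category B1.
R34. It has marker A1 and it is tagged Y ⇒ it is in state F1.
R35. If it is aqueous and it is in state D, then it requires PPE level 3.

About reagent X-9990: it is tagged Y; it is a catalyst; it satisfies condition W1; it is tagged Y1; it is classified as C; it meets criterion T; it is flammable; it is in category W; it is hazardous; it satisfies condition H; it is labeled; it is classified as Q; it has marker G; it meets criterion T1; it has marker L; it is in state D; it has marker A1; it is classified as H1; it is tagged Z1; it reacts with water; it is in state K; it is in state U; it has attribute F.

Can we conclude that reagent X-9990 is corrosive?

Forward chaining from the given facts derives: has attribute P, is neutralized first, meets criterion A, is aqueous, satisfies condition P1, is in state V1, is inert, is classified as X, is in category B1, is in state F1, requires PPE level 3, has attribute C1, is an oxidizer, has marker E1, is tagged E, has attribute B, meets criterion X1, satisfies condition G1, has marker S, requires a fume hood, meets criterion Q1, is a base, is light-sensitive.
Rules concluding "it is corrosive": R9 needs "it is stored cold"; R28 needs "it is in state U1" — none of these are established.

No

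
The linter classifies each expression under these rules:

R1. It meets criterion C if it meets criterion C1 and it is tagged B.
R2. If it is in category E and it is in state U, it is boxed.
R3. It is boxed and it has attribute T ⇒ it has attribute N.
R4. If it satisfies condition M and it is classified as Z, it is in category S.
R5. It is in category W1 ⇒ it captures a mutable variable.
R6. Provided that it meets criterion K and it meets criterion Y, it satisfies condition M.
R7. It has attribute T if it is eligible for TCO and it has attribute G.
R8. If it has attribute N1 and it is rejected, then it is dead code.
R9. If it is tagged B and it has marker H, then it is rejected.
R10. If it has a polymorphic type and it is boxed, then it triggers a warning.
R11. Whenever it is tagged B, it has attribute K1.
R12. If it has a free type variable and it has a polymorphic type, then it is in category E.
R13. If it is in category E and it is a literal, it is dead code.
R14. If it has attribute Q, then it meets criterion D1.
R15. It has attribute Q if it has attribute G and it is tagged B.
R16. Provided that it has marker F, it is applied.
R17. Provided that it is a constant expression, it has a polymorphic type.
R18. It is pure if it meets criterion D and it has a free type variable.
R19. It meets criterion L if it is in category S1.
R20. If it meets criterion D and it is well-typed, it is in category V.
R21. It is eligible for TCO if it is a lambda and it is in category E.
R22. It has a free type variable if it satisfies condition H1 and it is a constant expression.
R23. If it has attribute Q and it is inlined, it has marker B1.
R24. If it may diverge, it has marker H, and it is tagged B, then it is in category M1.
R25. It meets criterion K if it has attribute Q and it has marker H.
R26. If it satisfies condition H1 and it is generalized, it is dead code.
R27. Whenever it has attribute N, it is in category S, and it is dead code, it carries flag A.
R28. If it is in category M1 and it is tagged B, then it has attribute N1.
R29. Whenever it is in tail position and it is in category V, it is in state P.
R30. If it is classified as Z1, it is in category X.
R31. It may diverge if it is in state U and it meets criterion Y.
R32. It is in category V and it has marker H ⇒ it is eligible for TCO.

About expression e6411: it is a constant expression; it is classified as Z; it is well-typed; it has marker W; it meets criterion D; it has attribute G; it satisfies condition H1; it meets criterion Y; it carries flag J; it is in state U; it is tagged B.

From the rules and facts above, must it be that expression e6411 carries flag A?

Forward chaining from the given facts derives: has attribute K1, has attribute Q, has a polymorphic type, is in category V, has a free type variable, may diverge, is in category E, meets criterion D1, is pure, is boxed, triggers a warning.
The only rule concluding "it carries flag A" is R27, which needs "it has attribute N"; that is never established.

No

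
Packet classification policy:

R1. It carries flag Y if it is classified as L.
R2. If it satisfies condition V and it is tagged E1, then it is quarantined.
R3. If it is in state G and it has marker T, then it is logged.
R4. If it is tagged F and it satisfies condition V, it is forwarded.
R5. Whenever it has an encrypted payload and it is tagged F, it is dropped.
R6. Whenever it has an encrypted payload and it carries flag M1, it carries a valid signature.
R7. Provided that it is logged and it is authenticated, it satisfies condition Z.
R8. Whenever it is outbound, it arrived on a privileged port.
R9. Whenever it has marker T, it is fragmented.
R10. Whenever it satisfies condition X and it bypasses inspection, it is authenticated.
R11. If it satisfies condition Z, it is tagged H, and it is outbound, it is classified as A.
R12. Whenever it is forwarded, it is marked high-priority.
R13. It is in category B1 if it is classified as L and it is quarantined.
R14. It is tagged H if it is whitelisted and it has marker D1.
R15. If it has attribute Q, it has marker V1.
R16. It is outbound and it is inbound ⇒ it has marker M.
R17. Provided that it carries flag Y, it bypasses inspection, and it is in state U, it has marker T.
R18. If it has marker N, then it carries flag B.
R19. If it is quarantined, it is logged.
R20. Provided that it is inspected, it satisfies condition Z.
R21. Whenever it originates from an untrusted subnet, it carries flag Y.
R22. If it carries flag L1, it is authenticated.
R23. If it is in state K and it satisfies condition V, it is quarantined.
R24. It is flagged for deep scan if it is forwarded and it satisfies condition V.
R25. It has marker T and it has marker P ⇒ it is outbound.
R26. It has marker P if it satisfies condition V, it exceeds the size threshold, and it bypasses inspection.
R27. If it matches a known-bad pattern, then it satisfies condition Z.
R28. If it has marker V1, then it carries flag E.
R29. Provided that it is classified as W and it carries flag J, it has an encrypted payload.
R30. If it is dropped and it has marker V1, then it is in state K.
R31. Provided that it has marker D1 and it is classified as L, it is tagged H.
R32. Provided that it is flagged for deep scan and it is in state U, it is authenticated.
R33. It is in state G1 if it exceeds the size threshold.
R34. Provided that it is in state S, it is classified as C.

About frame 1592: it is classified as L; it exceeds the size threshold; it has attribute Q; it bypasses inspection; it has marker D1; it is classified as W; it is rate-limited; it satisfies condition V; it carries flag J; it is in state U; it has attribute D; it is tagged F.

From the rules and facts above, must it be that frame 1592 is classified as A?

By R1 (it is classified as L): it carries flag Y.
By R4 (it is tagged F, it satisfies condition V): it is forwarded.
By R15 (it has attribute Q): it has marker V1.
By R17 (it carries flag Y, it bypasses inspection, it is in state U): it has marker T.
By R24 (it is forwarded, it satisfies condition V): it is flagged for deep scan.
By R26 (it satisfies condition V, it exceeds the size threshold, it bypasses inspection): it has marker P.
By R29 (it is classified as W, it carries flag J): it has an encrypted payload.
By R31 (it has marker D1, it is classified as L): it is tagged H.
By R32 (it is flagged for deep scan, it is in state U): it is authenticated.
By R5 (it has an encrypted payload, it is tagged F): it is dropped.
By R25 (it has marker T, it has marker P): it is outbound.
By R30 (it is dropped, it has marker V1): it is in state K.
By R23 (it is in state K, it satisfies condition V): it is quarantined.
By R19 (it is quarantined): it is logged.
By R7 (it is logged, it is authenticated): it satisfies condition Z.
By R11 (it satisfies condition Z, it is tagged H, it is outbound): it is classified as A.

Yes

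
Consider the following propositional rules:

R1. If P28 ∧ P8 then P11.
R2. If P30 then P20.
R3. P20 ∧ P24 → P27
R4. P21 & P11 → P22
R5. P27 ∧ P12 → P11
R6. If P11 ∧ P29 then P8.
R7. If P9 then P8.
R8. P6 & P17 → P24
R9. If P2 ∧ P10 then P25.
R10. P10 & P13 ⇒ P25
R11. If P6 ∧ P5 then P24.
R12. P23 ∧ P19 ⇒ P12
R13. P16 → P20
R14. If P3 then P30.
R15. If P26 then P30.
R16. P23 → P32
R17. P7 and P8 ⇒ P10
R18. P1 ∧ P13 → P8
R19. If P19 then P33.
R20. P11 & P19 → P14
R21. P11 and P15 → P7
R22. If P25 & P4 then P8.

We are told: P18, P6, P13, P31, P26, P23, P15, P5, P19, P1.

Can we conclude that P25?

Yes

P24  (by R11: P6, P5)
P12  (by R12: P23, P19)
P30  (by R15: P26)
P8  (by R18: P1, P13)
P20  (by R2: P30)
P27  (by R3: P20, P24)
P11  (by R5: P27, P12)
P7  (by R21: P11, P15)
P10  (by R17: P7, P8)
P25  (by R10: P10, P13)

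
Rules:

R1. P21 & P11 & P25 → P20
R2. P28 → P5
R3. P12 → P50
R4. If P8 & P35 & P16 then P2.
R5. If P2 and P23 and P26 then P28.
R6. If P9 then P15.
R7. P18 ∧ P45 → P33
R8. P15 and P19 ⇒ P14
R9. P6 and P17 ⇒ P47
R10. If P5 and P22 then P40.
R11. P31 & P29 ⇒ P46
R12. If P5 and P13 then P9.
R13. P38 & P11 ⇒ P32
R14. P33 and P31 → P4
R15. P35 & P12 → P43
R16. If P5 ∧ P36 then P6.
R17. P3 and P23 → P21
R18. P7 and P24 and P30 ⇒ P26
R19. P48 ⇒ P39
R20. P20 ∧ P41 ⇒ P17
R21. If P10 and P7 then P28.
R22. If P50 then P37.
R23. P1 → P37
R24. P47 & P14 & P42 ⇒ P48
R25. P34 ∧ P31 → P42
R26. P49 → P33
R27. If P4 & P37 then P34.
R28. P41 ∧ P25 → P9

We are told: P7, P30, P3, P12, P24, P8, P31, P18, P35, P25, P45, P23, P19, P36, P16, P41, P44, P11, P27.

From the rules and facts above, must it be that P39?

P50  (by R3: P12)
P2  (by R4: P8, P35, P16)
P33  (by R7: P18, P45)
P4  (by R14: P33, P31)
P21  (by R17: P3, P23)
P26  (by R18: P7, P24, P30)
P37  (by R22: P50)
P34  (by R27: P4, P37)
P9  (by R28: P41, P25)
P20  (by R1: P21, P11, P25)
P28  (by R5: P2, P23, P26)
P15  (by R6: P9)
P14  (by R8: P15, P19)
P17  (by R20: P20, P41)
P42  (by R25: P34, P31)
P5  (by R2: P28)
P6  (by R16: P5, P36)
P47  (by R9: P6, P17)
P48  (by R24: P47, P14, P42)
P39  (by R19: P48)

Yes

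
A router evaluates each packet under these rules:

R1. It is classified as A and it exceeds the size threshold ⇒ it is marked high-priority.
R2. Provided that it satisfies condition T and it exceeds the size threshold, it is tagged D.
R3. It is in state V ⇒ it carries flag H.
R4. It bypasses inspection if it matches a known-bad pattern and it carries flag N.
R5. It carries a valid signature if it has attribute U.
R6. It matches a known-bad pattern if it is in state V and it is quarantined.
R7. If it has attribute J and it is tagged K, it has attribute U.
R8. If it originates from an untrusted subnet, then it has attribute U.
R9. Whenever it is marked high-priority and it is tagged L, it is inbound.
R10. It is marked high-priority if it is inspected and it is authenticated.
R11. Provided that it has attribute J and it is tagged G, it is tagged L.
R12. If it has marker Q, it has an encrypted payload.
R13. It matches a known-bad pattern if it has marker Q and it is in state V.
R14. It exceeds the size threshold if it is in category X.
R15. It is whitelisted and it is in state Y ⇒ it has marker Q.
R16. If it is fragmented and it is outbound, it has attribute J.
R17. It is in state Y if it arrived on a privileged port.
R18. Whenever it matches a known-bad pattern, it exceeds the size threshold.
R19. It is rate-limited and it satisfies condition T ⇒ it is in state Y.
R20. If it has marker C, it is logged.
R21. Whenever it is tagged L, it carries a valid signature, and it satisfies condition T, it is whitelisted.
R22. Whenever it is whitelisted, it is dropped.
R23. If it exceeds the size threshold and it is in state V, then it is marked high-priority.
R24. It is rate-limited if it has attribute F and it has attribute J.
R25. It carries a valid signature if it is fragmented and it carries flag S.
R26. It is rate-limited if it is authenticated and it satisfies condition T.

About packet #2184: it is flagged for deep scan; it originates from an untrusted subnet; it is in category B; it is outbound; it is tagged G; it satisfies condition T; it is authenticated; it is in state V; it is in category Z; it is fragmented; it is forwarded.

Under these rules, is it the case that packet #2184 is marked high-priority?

Yes

By R8 (it originates from an untrusted subnet): it has attribute U.
By R16 (it is fragmented, it is outbound): it has attribute J.
By R26 (it is authenticated, it satisfies condition T): it is rate-limited.
By R5 (it has attribute U): it carries a valid signature.
By R11 (it has attribute J, it is tagged G): it is tagged L.
By R19 (it is rate-limited, it satisfies condition T): it is in state Y.
By R21 (it is tagged L, it carries a valid signature, it satisfies condition T): it is whitelisted.
By R15 (it is whitelisted, it is in state Y): it has marker Q.
By R13 (it has marker Q, it is in state V): it matches a known-bad pattern.
By R18 (it matches a known-bad pattern): it exceeds the size threshold.
By R23 (it exceeds the size threshold, it is in state V): it is marked high-priority.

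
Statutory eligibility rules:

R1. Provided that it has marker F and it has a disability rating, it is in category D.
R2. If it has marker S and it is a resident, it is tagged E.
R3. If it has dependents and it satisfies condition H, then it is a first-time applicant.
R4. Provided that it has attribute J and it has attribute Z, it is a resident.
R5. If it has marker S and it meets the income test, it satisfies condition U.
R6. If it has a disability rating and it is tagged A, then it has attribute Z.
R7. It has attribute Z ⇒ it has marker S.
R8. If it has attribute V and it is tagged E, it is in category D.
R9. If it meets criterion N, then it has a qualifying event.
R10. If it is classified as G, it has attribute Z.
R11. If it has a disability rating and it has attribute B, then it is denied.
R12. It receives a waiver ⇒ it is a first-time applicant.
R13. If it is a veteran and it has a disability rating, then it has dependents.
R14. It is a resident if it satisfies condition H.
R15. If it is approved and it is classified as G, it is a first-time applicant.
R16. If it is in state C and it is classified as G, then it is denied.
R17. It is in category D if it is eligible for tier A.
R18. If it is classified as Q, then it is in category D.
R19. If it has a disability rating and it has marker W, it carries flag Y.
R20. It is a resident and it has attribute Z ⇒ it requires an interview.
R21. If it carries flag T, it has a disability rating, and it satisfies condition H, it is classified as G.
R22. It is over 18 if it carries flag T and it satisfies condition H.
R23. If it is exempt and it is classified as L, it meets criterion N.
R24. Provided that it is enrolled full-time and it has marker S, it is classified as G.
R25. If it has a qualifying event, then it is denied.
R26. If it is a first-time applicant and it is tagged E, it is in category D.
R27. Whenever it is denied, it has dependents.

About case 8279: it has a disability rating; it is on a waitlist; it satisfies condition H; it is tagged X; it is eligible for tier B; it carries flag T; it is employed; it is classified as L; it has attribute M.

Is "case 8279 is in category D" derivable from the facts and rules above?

No

Forward chaining from the given facts derives: is a resident, is classified as G, is over 18, has attribute Z, requires an interview, has marker S, is tagged E.
Rules concluding "it is in category D": R1 needs "it has marker F"; R8 needs "it has attribute V"; R17 needs "it is eligible for tier A"; R18 needs "it is classified as Q"; R26 needs "it is a first-time applicant" — none of these are established.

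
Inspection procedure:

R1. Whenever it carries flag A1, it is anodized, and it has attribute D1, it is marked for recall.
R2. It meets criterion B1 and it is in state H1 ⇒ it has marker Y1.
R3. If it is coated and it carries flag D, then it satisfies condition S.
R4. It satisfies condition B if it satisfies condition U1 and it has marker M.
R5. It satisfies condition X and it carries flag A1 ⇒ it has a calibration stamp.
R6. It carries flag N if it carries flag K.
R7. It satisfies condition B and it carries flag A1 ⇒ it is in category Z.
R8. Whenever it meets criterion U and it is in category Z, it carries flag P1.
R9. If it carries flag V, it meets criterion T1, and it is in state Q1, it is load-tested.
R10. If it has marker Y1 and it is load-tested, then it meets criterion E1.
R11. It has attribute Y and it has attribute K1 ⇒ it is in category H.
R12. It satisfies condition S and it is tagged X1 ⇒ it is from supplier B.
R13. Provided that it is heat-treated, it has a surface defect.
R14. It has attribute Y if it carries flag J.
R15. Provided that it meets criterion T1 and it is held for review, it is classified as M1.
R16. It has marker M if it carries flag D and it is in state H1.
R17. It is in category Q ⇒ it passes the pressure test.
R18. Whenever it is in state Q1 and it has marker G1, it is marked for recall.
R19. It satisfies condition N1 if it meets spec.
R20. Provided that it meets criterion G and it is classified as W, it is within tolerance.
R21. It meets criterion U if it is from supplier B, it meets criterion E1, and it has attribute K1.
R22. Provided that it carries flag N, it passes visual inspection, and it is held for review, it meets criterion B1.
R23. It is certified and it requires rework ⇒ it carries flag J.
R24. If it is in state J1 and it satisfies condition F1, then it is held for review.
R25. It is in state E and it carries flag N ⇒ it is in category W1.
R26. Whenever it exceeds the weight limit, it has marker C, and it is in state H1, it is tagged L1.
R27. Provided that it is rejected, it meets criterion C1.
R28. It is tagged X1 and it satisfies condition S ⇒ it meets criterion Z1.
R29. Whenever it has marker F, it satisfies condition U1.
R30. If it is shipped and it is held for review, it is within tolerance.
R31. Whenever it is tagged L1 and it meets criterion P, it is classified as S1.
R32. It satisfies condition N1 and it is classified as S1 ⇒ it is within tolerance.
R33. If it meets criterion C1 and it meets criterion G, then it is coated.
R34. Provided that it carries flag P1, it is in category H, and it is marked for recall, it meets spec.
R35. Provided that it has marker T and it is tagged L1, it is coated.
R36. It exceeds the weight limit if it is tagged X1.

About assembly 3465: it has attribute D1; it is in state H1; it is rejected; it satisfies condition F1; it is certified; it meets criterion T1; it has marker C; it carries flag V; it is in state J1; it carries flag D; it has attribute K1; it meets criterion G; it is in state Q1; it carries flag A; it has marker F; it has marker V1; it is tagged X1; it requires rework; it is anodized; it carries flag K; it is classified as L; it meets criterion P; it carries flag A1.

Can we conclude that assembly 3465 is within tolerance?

Forward chaining from the given facts derives: is marked for recall, carries flag N, is load-tested, has marker M, carries flag J, is held for review, meets criterion C1, satisfies condition U1, is coated, exceeds the weight limit, satisfies condition S, satisfies condition B, is in category Z, is from supplier B, has attribute Y, is classified as M1, is tagged L1, meets criterion Z1, is classified as S1, is in category H.
Rules concluding "it is within tolerance": R20 needs "it is classified as W"; R30 needs "it is shipped"; R32 needs "it satisfies condition N1" — none of these are established.

No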